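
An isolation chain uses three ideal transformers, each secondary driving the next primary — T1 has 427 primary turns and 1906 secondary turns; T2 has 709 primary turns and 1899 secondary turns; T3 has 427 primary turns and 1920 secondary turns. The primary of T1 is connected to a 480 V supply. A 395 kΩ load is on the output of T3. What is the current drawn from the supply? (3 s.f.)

After T1: V = 480.00 × 1906/427 = 2142.6 V.
After T2: V = 2142.6 × 1899/709 = 5738.7 V.
After T3: V = 5738.7 × 1920/427 = 25804 V.
I_load = 25804/395000 = 0.065327 A, so P_out = 25804 × 0.065327 = 1685.7 W.
All ideal ⇒ P_in = P_out, so I_supply = 1685.7/480 = 3.51 A.

I_supply ≈ 3.51 A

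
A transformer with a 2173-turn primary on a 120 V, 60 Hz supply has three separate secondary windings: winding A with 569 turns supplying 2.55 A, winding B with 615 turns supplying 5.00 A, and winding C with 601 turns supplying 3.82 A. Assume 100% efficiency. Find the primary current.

I_p ≈ 3.14 A

V_A = 120 × 569/2173 = 31.422 V; V_B = 120 × 615/2173 = 33.962 V; V_C = 120 × 601/2173 = 33.189 V.
P_out = V_A I_A + V_B I_B + V_C I_C = 31.422×2.55 + 33.962×5.00 + 33.189×3.82 = 80.126 + 169.81 + 126.78 = 376.72 W.
Ideal ⇒ P_in = P_out, so I_p = P_out/V_p = 376.72/120 = 3.14 A.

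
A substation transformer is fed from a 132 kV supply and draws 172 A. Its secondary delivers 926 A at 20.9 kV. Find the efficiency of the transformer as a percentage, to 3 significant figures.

P_in = 132000 × 172 = 2.27040×10^7 W.
P_out = 20900 × 926 = 1.93534×10^7 W.
η = P_out/P_in = 1.93534×10^7/(2.27040×10^7) = 0.852.

η ≈ 85.2%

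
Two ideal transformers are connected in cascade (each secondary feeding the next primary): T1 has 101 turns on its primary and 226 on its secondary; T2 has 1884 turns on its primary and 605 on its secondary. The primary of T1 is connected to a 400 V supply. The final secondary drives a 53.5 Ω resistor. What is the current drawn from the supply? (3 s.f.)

I_supply ≈ 3.86 A

After T1: V = 400.00 × 226/101 = 895.05 V.
After T2: V = 895.05 × 605/1884 = 287.42 V.
I_load = 287.42/53.5 = 5.3724 A, so P_out = 287.42 × 5.3724 = 1544.1 W.
All ideal ⇒ P_in = P_out, so I_supply = 1544.1/400 = 3.86 A.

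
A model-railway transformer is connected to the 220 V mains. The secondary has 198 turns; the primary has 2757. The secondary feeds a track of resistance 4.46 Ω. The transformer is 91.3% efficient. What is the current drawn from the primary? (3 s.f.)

I_p ≈ 0.279 A

V_s = 220 × 198/2757 = 15.800 V.
I_s = V_s/R = 15.800/4.46 = 3.5426 A.
P_out = V_s I_s = 15.800 × 3.5426 = 55.972 W.
P_in = P_out/η = 55.972/0.913 = 61.305 W.
I_p = P_in/V_p = 61.305/220 = 0.279 A.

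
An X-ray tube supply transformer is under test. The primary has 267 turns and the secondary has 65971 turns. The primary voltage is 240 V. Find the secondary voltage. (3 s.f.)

V_s ≈ 59300 V

V_s/V_p = N_s/N_p, so V_s = 240 × 65971/267 = 59300 V.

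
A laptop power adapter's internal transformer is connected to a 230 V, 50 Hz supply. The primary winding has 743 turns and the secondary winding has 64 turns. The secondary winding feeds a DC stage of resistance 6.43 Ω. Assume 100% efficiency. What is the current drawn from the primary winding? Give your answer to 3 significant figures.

V_s = V_p × N_s/N_p = 230 × 64/743 = 19.812 V.
I_s = V_s/R = 19.812/6.43 = 3.0811 A.
For an ideal transformer I_p N_p = I_s N_s, so I_p = 3.0811 × 64/743 = 0.265 A.

I_p ≈ 0.265 A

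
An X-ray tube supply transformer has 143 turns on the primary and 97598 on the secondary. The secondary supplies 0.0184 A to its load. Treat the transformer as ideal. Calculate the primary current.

For an ideal transformer I_p/I_s = N_s/N_p, so I_p = 0.0184 × 97598/143 = 12.6 A.

I_p ≈ 12.6 A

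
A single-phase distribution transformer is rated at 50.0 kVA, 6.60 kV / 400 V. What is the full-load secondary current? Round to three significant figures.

I_s ≈ 125 A

I_s = S/V_s = 50000/400 = 125 A.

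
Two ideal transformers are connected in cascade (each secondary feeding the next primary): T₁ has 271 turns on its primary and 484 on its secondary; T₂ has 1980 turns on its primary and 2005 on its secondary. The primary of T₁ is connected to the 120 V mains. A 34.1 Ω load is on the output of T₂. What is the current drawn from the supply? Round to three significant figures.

I_supply ≈ 11.5 A

After T₁: V = 120.00 × 484/271 = 214.32 V.
After T₂: V = 214.32 × 2005/1980 = 217.02 V.
I_load = 217.02/34.1 = 6.3643 A, so P_out = 217.02 × 6.3643 = 1381.2 W.
All ideal ⇒ P_in = P_out, so I_supply = 1381.2/120 = 11.5 A.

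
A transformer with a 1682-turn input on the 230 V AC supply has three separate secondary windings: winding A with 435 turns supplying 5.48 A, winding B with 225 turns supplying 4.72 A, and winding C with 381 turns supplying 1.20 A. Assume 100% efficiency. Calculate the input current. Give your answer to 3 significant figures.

I_in ≈ 2.32 A

V_A = 230 × 435/1682 = 59.483 V; V_B = 230 × 225/1682 = 30.767 V; V_C = 230 × 381/1682 = 52.099 V.
P_out = V_A I_A + V_B I_B + V_C I_C = 59.483×5.48 + 30.767×4.72 + 52.099×1.20 = 325.97 + 145.22 + 62.518 = 533.70 W.
Ideal ⇒ P_in = P_out, so I_in = P_out/V_in = 533.70/230 = 2.32 A.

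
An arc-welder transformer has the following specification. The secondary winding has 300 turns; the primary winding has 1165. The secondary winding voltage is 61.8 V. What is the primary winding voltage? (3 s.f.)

V_p/V_s = N_p/N_s, so V_p = 61.8 × 1165/300 = 240 V.

V_p ≈ 240 V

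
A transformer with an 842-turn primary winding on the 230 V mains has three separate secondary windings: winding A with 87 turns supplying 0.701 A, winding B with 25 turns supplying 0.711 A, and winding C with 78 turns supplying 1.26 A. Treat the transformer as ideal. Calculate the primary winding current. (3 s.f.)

V_A = 230 × 87/842 = 23.765 V; V_B = 230 × 25/842 = 6.8290 V; V_C = 230 × 78/842 = 21.306 V.
P_out = V_A I_A + V_B I_B + V_C I_C = 23.765×0.701 + 6.8290×0.711 + 21.306×1.26 = 16.659 + 4.8554 + 26.846 = 48.361 W.
Ideal ⇒ P_in = P_out, so I_p = P_out/V_p = 48.361/230 = 0.210 A.

I_p ≈ 0.210 A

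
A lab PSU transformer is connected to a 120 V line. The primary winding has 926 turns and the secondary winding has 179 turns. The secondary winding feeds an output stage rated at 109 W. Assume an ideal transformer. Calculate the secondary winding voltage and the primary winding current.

V_s ≈ 23.2 V, I_p ≈ 0.908 A

V_s = V_p × N_s/N_p = 120 × 179/926 = 23.197 V.
I_s = P/V_s = 109/23.197 = 4.6990 A.
I_p = I_s × N_s/N_p = 4.6990 × 179/926 = 0.908 A.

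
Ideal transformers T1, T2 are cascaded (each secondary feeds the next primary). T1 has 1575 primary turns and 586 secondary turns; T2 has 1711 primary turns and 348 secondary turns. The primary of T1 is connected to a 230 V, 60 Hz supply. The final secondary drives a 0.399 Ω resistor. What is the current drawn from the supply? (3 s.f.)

I_supply ≈ 3.30 A

Secondary of T1: V = 230.00 × 586/1575 = 85.575 V.
Secondary of T2: V = 85.575 × 348/1711 = 17.405 V.
I_load = 17.405/0.399 = 43.622 A, so P_out = 17.405 × 43.622 = 759.23 W.
All ideal ⇒ P_in = P_out, so I_supply = 759.23/230 = 3.30 A.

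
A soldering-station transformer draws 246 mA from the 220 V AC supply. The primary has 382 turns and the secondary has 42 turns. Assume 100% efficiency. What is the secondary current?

I_s ≈ 2.24 A

I_s/I_p = N_p/N_s, so I_s = 0.246 × 382/42 = 2.24 A.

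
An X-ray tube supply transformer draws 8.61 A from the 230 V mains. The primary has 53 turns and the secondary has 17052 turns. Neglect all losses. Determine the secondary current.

I_s ≈ 0.0268 A

I_s/I_p = N_p/N_s, so I_s = 8.61 × 53/17052 = 0.0268 A.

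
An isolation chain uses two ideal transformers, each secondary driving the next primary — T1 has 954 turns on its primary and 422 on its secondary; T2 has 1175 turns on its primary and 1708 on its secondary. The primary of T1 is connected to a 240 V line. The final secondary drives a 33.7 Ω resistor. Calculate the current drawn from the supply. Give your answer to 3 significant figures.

After T1: V = 240.00 × 422/954 = 106.16 V.
After T2: V = 106.16 × 1708/1175 = 154.32 V.
I_load = 154.32/33.7 = 4.5793 A, so P_out = 154.32 × 4.5793 = 706.68 W.
All ideal ⇒ P_in = P_out, so I_supply = 706.68/240 = 2.94 A.

I_supply ≈ 2.94 A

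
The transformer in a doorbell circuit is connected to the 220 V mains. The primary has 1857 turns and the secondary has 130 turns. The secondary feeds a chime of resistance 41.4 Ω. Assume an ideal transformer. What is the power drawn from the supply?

V_s = V_p × N_s/N_p = 220 × 130/1857 = 15.401 V.
I_s = V_s/R = 15.401/41.4 = 0.37201 A.
I_p = I_s × N_s/N_p = 0.37201 × 130/1857 = 0.026043 A.
P = V_p I_p = 220 × 0.026043 = 5.73 W.

P ≈ 5.73 W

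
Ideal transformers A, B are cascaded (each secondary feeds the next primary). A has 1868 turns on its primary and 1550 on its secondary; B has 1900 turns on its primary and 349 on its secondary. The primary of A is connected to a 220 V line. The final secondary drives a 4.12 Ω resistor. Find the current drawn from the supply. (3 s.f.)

Secondary of A: V = 220.00 × 1550/1868 = 182.55 V.
Secondary of B: V = 182.55 × 349/1900 = 33.531 V.
I_load = 33.531/4.12 = 8.1386 A, so P_out = 33.531 × 8.1386 = 272.90 W.
All ideal ⇒ P_in = P_out, so I_supply = 272.90/220 = 1.24 A.

I_supply ≈ 1.24 A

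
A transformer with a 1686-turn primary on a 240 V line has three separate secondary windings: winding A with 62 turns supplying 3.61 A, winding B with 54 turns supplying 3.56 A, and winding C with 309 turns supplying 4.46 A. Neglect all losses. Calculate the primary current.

V_A = 240 × 62/1686 = 8.8256 V; V_B = 240 × 54/1686 = 7.6868 V; V_C = 240 × 309/1686 = 43.986 V.
P_out = V_A I_A + V_B I_B + V_C I_C = 8.8256×3.61 + 7.6868×3.56 + 43.986×4.46 = 31.860 + 27.365 + 196.18 = 255.40 W.
Ideal ⇒ P_in = P_out, so I_p = P_out/V_p = 255.40/240 = 1.06 A.

I_p ≈ 1.06 A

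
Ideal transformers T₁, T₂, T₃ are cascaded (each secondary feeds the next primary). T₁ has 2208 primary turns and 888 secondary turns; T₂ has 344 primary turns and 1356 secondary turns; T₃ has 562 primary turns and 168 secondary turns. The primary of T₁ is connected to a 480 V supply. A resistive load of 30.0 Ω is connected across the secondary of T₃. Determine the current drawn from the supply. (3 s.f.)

I_supply ≈ 3.59 A

After T₁: V = 480.00 × 888/2208 = 193.04 V.
After T₂: V = 193.04 × 1356/344 = 760.95 V.
After T₃: V = 760.95 × 168/562 = 227.47 V.
I_load = 227.47/30.0 = 7.5824 A, so P_out = 227.47 × 7.5824 = 1724.8 W.
All ideal ⇒ P_in = P_out, so I_supply = 1724.8/480 = 3.59 A.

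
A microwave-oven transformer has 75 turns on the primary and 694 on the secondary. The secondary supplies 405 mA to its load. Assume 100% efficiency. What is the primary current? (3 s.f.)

For an ideal transformer I_p/I_s = N_s/N_p, so I_p = 0.405 × 694/75 = 3.75 A.

I_p ≈ 3.75 A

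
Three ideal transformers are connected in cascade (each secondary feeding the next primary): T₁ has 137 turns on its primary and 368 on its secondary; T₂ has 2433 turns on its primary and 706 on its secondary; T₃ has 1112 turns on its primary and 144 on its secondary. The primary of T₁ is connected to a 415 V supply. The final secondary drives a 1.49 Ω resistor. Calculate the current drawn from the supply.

I_supply ≈ 2.84 A

Secondary of T₁: V = 415.00 × 368/137 = 1114.7 V.
Secondary of T₂: V = 1114.7 × 706/2433 = 323.47 V.
Secondary of T₃: V = 323.47 × 144/1112 = 41.889 V.
I_load = 41.889/1.49 = 28.113 A, so P_out = 41.889 × 28.113 = 1177.6 W.
All ideal ⇒ P_in = P_out, so I_supply = 1177.6/415 = 2.84 A.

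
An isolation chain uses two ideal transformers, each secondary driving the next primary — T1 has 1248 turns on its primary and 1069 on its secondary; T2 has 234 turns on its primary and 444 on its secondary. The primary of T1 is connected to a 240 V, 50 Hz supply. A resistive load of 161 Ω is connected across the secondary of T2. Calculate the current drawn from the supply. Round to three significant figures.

After T1: V = 240.00 × 1069/1248 = 205.58 V.
After T2: V = 205.58 × 444/234 = 390.07 V.
I_load = 390.07/161 = 2.4228 A, so P_out = 390.07 × 2.4228 = 945.05 W.
All ideal ⇒ P_in = P_out, so I_supply = 945.05/240 = 3.94 A.

I_supply ≈ 3.94 A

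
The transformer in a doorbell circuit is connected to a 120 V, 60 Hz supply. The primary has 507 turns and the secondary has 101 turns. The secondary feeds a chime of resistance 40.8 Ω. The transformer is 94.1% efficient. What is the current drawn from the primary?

I_p ≈ 0.124 A

V_s = 120 × 101/507 = 23.905 V.
I_s = V_s/R = 23.905/40.8 = 0.58591 A.
P_out = V_s I_s = 23.905 × 0.58591 = 14.006 W.
P_in = P_out/η = 14.006/0.941 = 14.885 W.
I_p = P_in/V_p = 14.885/120 = 0.124 A.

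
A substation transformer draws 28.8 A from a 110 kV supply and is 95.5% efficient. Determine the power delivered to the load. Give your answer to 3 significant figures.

P_in = V_p I_p = 110000 × 28.8 = 3.1680×10^6 W.
P_out = η P_in = 0.955 × 3.1680×10^6 = 3.03×10^6 W.

P_out ≈ 3.03×10^6 W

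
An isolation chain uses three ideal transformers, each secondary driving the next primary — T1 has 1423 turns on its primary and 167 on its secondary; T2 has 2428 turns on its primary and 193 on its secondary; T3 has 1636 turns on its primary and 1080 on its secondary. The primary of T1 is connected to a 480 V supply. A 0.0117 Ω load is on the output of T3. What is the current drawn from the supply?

Secondary of T1: V = 480.00 × 167/1423 = 56.332 V.
Secondary of T2: V = 56.332 × 193/2428 = 4.4778 V.
Secondary of T3: V = 4.4778 × 1080/1636 = 2.9560 V.
I_load = 2.9560/0.0117 = 252.65 A, so P_out = 2.9560 × 252.65 = 746.82 W.
All ideal ⇒ P_in = P_out, so I_supply = 746.82/480 = 1.56 A.

I_supply ≈ 1.56 A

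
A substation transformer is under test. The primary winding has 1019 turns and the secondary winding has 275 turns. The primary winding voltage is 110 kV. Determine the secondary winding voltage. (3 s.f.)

V_s ≈ 29700 V

V_s/V_p = N_s/N_p, so V_s = 110000 × 275/1019 = 29700 V.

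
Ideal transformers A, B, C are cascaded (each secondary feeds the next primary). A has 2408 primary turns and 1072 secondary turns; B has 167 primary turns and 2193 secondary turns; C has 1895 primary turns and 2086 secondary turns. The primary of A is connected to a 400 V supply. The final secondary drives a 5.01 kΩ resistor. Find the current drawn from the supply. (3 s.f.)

After A: V = 400.00 × 1072/2408 = 178.07 V.
After B: V = 178.07 × 2193/167 = 2338.4 V.
After C: V = 2338.4 × 2086/1895 = 2574.1 V.
I_load = 2574.1/5010 = 0.51379 A, so P_out = 2574.1 × 0.51379 = 1322.6 W.
All ideal ⇒ P_in = P_out, so I_supply = 1322.6/400 = 3.31 A.

I_supply ≈ 3.31 A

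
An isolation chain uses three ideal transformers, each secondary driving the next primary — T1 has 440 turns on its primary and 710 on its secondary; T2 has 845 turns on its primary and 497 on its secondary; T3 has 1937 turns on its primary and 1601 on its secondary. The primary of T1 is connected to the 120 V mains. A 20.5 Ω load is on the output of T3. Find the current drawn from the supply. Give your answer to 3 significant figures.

I_supply ≈ 3.60 A

After T1: V = 120.00 × 710/440 = 193.64 V.
After T2: V = 193.64 × 497/845 = 113.89 V.
After T3: V = 113.89 × 1601/1937 = 94.134 V.
I_load = 94.134/20.5 = 4.5919 A, so P_out = 94.134 × 4.5919 = 432.26 W.
All ideal ⇒ P_in = P_out, so I_supply = 432.26/120 = 3.60 A.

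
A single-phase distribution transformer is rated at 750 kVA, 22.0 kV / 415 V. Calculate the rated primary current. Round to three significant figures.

I_p ≈ 34.1 A

I_p = S/V_p = 750000/22000 = 34.1 A.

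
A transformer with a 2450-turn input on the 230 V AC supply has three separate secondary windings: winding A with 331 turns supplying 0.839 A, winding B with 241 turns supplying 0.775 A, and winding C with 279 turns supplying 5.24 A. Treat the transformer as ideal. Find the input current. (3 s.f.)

V_A = 230 × 331/2450 = 31.073 V; V_B = 230 × 241/2450 = 22.624 V; V_C = 230 × 279/2450 = 26.192 V.
P_out = V_A I_A + V_B I_B + V_C I_C = 31.073×0.839 + 22.624×0.775 + 26.192×5.24 = 26.071 + 17.534 + 137.25 = 180.85 W.
Ideal ⇒ P_in = P_out, so I_in = P_out/V_in = 180.85/230 = 0.786 A.

I_in ≈ 0.786 A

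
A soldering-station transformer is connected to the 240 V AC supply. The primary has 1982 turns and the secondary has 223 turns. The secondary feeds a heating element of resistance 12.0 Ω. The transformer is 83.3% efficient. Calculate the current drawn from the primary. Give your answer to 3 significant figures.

V_s = 240 × 223/1982 = 27.003 V.
I_s = V_s/R = 27.003/12.0 = 2.2503 A.
P_out = V_s I_s = 27.003 × 2.2503 = 60.764 W.
P_in = P_out/η = 60.764/0.833 = 72.946 W.
I_p = P_in/V_p = 72.946/240 = 0.304 A.

I_p ≈ 0.304 A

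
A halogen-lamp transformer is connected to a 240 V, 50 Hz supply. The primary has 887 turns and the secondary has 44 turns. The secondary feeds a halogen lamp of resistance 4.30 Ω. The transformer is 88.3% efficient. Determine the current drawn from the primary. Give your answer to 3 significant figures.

V_s = 240 × 44/887 = 11.905 V.
I_s = V_s/R = 11.905/4.30 = 2.7687 A.
P_out = V_s I_s = 11.905 × 2.7687 = 32.962 W.
P_in = P_out/η = 32.962/0.883 = 37.329 W.
I_p = P_in/V_p = 37.329/240 = 0.156 A.

I_p ≈ 0.156 A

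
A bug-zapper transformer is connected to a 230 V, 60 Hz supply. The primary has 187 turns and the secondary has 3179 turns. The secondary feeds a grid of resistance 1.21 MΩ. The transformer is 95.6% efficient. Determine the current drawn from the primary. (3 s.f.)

V_s = 230 × 3179/187 = 3910.0 V.
I_s = V_s/R = 3910.0/(1.21×10^6) = 0.0032314 A.
P_out = V_s I_s = 3910.0 × 0.0032314 = 12.635 W.
P_in = P_out/η = 12.635/0.956 = 13.216 W.
I_p = P_in/V_p = 13.216/230 = 0.0575 A.

I_p ≈ 0.0575 A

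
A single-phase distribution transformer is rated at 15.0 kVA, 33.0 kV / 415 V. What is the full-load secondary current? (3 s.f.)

I_s ≈ 36.1 A

I_s = S/V_s = 15000/415 = 36.1 A.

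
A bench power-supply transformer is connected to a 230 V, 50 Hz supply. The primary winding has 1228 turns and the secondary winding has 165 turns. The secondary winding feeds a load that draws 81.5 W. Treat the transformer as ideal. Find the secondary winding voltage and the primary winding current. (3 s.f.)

V_s ≈ 30.9 V, I_p ≈ 0.354 A

V_s = V_p × N_s/N_p = 230 × 165/1228 = 30.904 V.
I_s = P/V_s = 81.5/30.904 = 2.6372 A.
I_p = I_s × N_s/N_p = 2.6372 × 165/1228 = 0.354 A.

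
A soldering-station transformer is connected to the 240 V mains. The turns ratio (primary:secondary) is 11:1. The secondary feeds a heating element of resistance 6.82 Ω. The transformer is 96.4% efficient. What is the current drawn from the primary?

I_p ≈ 0.302 A

V_s = 240 × 1/11 = 21.818 V.
I_s = V_s/R = 21.818/6.82 = 3.1991 A.
P_out = V_s I_s = 21.818 × 3.1991 = 69.800 W.
P_in = P_out/η = 69.800/0.964 = 72.406 W.
I_p = P_in/V_p = 72.406/240 = 0.302 A.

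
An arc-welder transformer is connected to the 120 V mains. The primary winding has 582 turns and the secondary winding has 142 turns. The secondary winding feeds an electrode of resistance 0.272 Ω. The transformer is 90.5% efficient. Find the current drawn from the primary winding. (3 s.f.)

I_p ≈ 29.0 A

V_s = 120 × 142/582 = 29.278 V.
I_s = V_s/R = 29.278/0.272 = 107.64 A.
P_out = V_s I_s = 29.278 × 107.64 = 3151.6 W.
P_in = P_out/η = 3151.6/0.905 = 3482.4 W.
I_p = P_in/V_p = 3482.4/120 = 29.0 A.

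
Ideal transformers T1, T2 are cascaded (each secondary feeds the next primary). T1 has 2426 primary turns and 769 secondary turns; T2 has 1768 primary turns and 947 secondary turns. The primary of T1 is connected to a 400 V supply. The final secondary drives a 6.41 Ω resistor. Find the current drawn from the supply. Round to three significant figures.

Secondary of T1: V = 400.00 × 769/2426 = 126.79 V.
Secondary of T2: V = 126.79 × 947/1768 = 67.915 V.
I_load = 67.915/6.41 = 10.595 A, so P_out = 67.915 × 10.595 = 719.56 W.
All ideal ⇒ P_in = P_out, so I_supply = 719.56/400 = 1.80 A.

I_supply ≈ 1.80 A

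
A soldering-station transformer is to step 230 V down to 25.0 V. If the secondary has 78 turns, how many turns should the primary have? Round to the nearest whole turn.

N_p = 718 turns

N_p/N_s = V_p/V_s, so N_p = 78 × 230/25.0 = 717.6 ≈ 718 turns.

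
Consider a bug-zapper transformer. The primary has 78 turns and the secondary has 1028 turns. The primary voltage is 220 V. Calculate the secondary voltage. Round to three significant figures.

V_s/V_p = N_s/N_p, so V_s = 220 × 1028/78 = 2900 V.

V_s ≈ 2900 V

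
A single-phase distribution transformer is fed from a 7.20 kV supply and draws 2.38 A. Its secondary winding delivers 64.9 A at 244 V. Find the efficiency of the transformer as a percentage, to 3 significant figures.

P_in = 7200 × 2.38 = 17136.0 W.
P_out = 244 × 64.9 = 15835.6 W.
η = P_out/P_in = 15835.6/17136.0 = 0.924.

η ≈ 92.4%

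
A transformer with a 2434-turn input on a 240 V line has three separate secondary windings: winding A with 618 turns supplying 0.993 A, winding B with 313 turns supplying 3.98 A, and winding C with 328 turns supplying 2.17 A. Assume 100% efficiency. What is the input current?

V_A = 240 × 618/2434 = 60.937 V; V_B = 240 × 313/2434 = 30.863 V; V_C = 240 × 328/2434 = 32.342 V.
P_out = V_A I_A + V_B I_B + V_C I_C = 60.937×0.993 + 30.863×3.98 + 32.342×2.17 = 60.510 + 122.83 + 70.182 = 253.53 W.
Ideal ⇒ P_in = P_out, so I_in = P_out/V_in = 253.53/240 = 1.06 A.

I_in ≈ 1.06 A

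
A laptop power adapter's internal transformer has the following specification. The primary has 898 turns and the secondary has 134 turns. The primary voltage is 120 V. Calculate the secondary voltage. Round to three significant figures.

V_s/V_p = N_s/N_p, so V_s = 120 × 134/898 = 17.9 V.

V_s ≈ 17.9 V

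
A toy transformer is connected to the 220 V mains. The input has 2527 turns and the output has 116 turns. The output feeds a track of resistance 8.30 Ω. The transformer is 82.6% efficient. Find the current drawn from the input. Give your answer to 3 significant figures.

V_out = 220 × 116/2527 = 10.099 V.
I_out = V_out/R = 10.099/8.30 = 1.2167 A.
P_out = V_out I_out = 10.099 × 1.2167 = 12.288 W.
P_in = P_out/η = 12.288/0.826 = 14.876 W.
I_in = P_in/V_in = 14.876/220 = 0.0676 A.

I_in ≈ 0.0676 A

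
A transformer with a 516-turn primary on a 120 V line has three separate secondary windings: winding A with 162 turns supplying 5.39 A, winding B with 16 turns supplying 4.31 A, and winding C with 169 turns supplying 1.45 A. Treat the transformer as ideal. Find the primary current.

V_A = 120 × 162/516 = 37.674 V; V_B = 120 × 16/516 = 3.7209 V; V_C = 120 × 169/516 = 39.302 V.
P_out = V_A I_A + V_B I_B + V_C I_C = 37.674×5.39 + 3.7209×4.31 + 39.302×1.45 = 203.07 + 16.037 + 56.988 = 276.09 W.
Ideal ⇒ P_in = P_out, so I_p = P_out/V_p = 276.09/120 = 2.30 A.

I_p ≈ 2.30 A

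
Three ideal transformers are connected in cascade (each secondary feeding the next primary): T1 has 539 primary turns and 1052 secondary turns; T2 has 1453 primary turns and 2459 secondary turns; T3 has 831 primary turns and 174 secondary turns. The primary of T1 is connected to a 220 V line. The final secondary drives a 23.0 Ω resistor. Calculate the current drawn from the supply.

After T1: V = 220.00 × 1052/539 = 429.39 V.
After T2: V = 429.39 × 2459/1453 = 726.68 V.
After T3: V = 726.68 × 174/831 = 152.16 V.
I_load = 152.16/23.0 = 6.6155 A, so P_out = 152.16 × 6.6155 = 1006.6 W.
All ideal ⇒ P_in = P_out, so I_supply = 1006.6/220 = 4.58 A.

I_supply ≈ 4.58 A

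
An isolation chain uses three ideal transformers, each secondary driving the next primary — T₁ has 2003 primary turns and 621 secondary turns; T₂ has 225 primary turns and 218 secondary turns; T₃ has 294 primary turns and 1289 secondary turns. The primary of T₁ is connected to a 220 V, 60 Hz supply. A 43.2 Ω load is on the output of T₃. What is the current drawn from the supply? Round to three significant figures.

After T₁: V = 220.00 × 621/2003 = 68.208 V.
After T₂: V = 68.208 × 218/225 = 66.086 V.
After T₃: V = 66.086 × 1289/294 = 289.74 V.
I_load = 289.74/43.2 = 6.7070 A, so P_out = 289.74 × 6.7070 = 1943.3 W.
All ideal ⇒ P_in = P_out, so I_supply = 1943.3/220 = 8.83 A.

I_supply ≈ 8.83 A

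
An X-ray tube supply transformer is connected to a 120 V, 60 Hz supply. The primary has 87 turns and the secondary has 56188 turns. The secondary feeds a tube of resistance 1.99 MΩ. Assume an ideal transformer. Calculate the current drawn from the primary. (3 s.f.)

V_s = V_p × N_s/N_p = 120 × 56188/87 = 77501 V.
I_s = V_s/R = 77501/(1.99×10^6) = 0.038945 A.
For an ideal transformer I_p N_p = I_s N_s, so I_p = 0.038945 × 56188/87 = 25.2 A.

I_p ≈ 25.2 A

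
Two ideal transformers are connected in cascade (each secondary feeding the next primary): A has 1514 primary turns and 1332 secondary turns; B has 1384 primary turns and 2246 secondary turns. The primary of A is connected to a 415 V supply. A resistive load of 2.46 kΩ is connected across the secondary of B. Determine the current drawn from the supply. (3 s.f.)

I_supply ≈ 0.344 A

Secondary of A: V = 415.00 × 1332/1514 = 365.11 V.
Secondary of B: V = 365.11 × 2246/1384 = 592.52 V.
I_load = 592.52/2460 = 0.24086 A, so P_out = 592.52 × 0.24086 = 142.71 W.
All ideal ⇒ P_in = P_out, so I_supply = 142.71/415 = 0.344 A.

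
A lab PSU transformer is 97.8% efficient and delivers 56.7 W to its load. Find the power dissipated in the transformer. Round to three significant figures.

P_in = P_out/η = 56.7/0.978 = 57.9755 W.
P_loss = P_in − P_out = 57.9755 − 56.7 = 1.28 W.

P_loss ≈ 1.28 W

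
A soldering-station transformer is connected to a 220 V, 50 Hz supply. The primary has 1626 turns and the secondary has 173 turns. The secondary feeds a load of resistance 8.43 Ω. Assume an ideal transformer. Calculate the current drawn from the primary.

I_p ≈ 0.295 A

V_s = V_p × N_s/N_p = 220 × 173/1626 = 23.407 V.
I_s = V_s/R = 23.407/8.43 = 2.7766 A.
For an ideal transformer I_p N_p = I_s N_s, so I_p = 2.7766 × 173/1626 = 0.295 A.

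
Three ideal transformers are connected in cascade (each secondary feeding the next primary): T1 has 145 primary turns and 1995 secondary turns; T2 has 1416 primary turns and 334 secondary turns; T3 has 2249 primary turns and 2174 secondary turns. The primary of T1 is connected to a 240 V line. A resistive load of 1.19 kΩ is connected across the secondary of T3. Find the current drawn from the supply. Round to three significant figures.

I_supply ≈ 1.98 A

Secondary of T1: V = 240.00 × 1995/145 = 3302.1 V.
Secondary of T2: V = 3302.1 × 334/1416 = 778.88 V.
Secondary of T3: V = 778.88 × 2174/2249 = 752.90 V.
I_load = 752.90/1190 = 0.63269 A, so P_out = 752.90 × 0.63269 = 476.36 W.
All ideal ⇒ P_in = P_out, so I_supply = 476.36/240 = 1.98 A.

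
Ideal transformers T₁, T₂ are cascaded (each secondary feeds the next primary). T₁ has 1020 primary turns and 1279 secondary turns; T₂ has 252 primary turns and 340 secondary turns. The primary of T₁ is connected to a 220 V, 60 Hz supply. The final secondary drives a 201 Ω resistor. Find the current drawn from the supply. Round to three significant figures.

After T₁: V = 220.00 × 1279/1020 = 275.86 V.
After T₂: V = 275.86 × 340/252 = 372.20 V.
I_load = 372.20/201 = 1.8517 A, so P_out = 372.20 × 1.8517 = 689.20 W.
All ideal ⇒ P_in = P_out, so I_supply = 689.20/220 = 3.13 A.

I_supply ≈ 3.13 A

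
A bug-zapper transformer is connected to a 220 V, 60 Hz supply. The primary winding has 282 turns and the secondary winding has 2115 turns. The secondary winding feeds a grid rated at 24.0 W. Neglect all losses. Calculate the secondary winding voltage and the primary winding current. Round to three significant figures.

V_s = V_p × N_s/N_p = 220 × 2115/282 = 1650.0 V.
I_s = P/V_s = 24.0/1650.0 = 0.014545 A.
I_p = I_s × N_s/N_p = 0.014545 × 2115/282 = 0.109 A.

V_s ≈ 1650 V, I_p ≈ 0.109 A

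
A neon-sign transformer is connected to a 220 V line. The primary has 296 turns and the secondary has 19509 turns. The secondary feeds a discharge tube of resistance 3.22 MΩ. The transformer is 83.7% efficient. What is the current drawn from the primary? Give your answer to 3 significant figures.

V_s = 220 × 19509/296 = 14500 V.
I_s = V_s/R = 14500/(3.22×10^6) = 0.0045031 A.
P_out = V_s I_s = 14500 × 0.0045031 = 65.294 W.
P_in = P_out/η = 65.294/0.837 = 78.010 W.
I_p = P_in/V_p = 78.010/220 = 0.355 A.

I_p ≈ 0.355 A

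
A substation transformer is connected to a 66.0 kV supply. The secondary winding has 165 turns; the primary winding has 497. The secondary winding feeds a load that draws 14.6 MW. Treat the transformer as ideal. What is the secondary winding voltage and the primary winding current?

V_s ≈ 21900 V, I_p ≈ 221 A

V_s = V_p × N_s/N_p = 66000 × 165/497 = 21911 V.
I_s = P/V_s = 1.46×10^7/21911 = 666.32 A.
I_p = I_s × N_s/N_p = 666.32 × 165/497 = 221 A.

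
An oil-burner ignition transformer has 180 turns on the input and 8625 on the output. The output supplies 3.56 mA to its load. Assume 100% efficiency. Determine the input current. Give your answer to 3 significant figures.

I_in ≈ 0.171 A

For an ideal transformer I_in/I_out = N_out/N_in, so I_in = 0.00356 × 8625/180 = 0.171 A.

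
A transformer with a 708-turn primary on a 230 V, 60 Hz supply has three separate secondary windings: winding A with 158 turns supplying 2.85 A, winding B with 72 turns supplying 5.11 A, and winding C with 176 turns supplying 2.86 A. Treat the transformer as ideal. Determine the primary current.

V_A = 230 × 158/708 = 51.328 V; V_B = 230 × 72/708 = 23.390 V; V_C = 230 × 176/708 = 57.175 V.
P_out = V_A I_A + V_B I_B + V_C I_C = 51.328×2.85 + 23.390×5.11 + 57.175×2.86 = 146.28 + 119.52 + 163.52 = 429.33 W.
Ideal ⇒ P_in = P_out, so I_p = P_out/V_p = 429.33/230 = 1.87 A.

I_p ≈ 1.87 A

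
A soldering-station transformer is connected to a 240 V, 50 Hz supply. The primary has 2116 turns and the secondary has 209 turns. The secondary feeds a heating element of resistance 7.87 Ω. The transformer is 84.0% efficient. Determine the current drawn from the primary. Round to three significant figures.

V_s = 240 × 209/2116 = 23.705 V.
I_s = V_s/R = 23.705/7.87 = 3.0121 A.
P_out = V_s I_s = 23.705 × 3.0121 = 71.402 W.
P_in = P_out/η = 71.402/0.840 = 85.002 W.
I_p = P_in/V_p = 85.002/240 = 0.354 A.

I_p ≈ 0.354 A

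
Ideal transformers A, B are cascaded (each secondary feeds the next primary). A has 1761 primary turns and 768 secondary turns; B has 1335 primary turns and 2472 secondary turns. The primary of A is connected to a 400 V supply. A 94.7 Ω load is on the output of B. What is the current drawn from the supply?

After A: V = 400.00 × 768/1761 = 174.45 V.
After B: V = 174.45 × 2472/1335 = 323.02 V.
I_load = 323.02/94.7 = 3.4110 A, so P_out = 323.02 × 3.4110 = 1101.8 W.
All ideal ⇒ P_in = P_out, so I_supply = 1101.8/400 = 2.75 A.

I_supply ≈ 2.75 A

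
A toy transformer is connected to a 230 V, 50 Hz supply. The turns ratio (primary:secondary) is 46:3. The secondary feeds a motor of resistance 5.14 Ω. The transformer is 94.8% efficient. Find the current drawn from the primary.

V_s = 230 × 3/46 = 15.000 V.
I_s = V_s/R = 15.000/5.14 = 2.9183 A.
P_out = V_s I_s = 15.000 × 2.9183 = 43.774 W.
P_in = P_out/η = 43.774/0.948 = 46.175 W.
I_p = P_in/V_p = 46.175/230 = 0.201 A.

I_p ≈ 0.201 A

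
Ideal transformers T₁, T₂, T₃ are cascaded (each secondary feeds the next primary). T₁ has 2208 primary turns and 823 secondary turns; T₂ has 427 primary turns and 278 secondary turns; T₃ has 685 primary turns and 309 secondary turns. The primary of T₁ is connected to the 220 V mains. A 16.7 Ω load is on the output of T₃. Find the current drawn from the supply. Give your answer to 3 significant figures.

I_supply ≈ 0.158 A

Secondary of T₁: V = 220.00 × 823/2208 = 82.002 V.
Secondary of T₂: V = 82.002 × 278/427 = 53.388 V.
Secondary of T₃: V = 53.388 × 309/685 = 24.083 V.
I_load = 24.083/16.7 = 1.4421 A, so P_out = 24.083 × 1.4421 = 34.730 W.
All ideal ⇒ P_in = P_out, so I_supply = 34.730/220 = 0.158 A.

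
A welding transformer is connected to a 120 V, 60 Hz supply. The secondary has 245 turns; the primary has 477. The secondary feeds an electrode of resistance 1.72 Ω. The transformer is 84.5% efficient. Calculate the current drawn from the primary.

V_s = 120 × 245/477 = 61.635 V.
I_s = V_s/R = 61.635/1.72 = 35.834 A.
P_out = V_s I_s = 61.635 × 35.834 = 2208.7 W.
P_in = P_out/η = 2208.7/0.845 = 2613.8 W.
I_p = P_in/V_p = 2613.8/120 = 21.8 A.

I_p ≈ 21.8 A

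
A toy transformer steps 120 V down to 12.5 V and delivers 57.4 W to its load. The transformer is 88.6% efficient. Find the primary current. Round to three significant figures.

P_in = P_out/η = 57.4/0.886 = 64.786 W.
I_p = P_in/V_p = 64.786/120 = 0.540 A.

I_p ≈ 0.540 A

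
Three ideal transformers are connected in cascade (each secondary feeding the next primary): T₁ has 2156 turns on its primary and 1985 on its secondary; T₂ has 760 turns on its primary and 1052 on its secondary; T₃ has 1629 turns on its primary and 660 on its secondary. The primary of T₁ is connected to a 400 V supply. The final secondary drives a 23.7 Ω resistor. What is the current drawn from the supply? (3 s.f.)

I_supply ≈ 4.50 A

Secondary of T₁: V = 400.00 × 1985/2156 = 368.27 V.
Secondary of T₂: V = 368.27 × 1052/760 = 509.77 V.
Secondary of T₃: V = 509.77 × 660/1629 = 206.54 V.
I_load = 206.54/23.7 = 8.7146 A, so P_out = 206.54 × 8.7146 = 1799.9 W.
All ideal ⇒ P_in = P_out, so I_supply = 1799.9/400 = 4.50 A.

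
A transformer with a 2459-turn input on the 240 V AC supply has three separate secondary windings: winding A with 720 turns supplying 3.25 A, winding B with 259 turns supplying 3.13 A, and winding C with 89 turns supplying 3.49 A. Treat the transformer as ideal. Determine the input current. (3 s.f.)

V_A = 240 × 720/2459 = 70.272 V; V_B = 240 × 259/2459 = 25.279 V; V_C = 240 × 89/2459 = 8.6865 V.
P_out = V_A I_A + V_B I_B + V_C I_C = 70.272×3.25 + 25.279×3.13 + 8.6865×3.49 = 228.39 + 79.122 + 30.316 = 337.82 W.
Ideal ⇒ P_in = P_out, so I_in = P_out/V_in = 337.82/240 = 1.41 A.

I_in ≈ 1.41 A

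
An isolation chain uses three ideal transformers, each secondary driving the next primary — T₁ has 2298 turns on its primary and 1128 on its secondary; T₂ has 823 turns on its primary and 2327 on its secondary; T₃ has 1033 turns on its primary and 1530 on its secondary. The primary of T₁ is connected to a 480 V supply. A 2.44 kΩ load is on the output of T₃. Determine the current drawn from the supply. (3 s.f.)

After T₁: V = 480.00 × 1128/2298 = 235.61 V.
After T₂: V = 235.61 × 2327/823 = 666.19 V.
After T₃: V = 666.19 × 1530/1033 = 986.71 V.
I_load = 986.71/2440 = 0.40439 A, so P_out = 986.71 × 0.40439 = 399.01 W.
All ideal ⇒ P_in = P_out, so I_supply = 399.01/480 = 0.831 A.

I_supply ≈ 0.831 A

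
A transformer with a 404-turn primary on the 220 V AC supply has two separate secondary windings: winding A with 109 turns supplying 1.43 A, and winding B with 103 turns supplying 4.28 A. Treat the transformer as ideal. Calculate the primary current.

V_A = 220 × 109/404 = 59.356 V; V_B = 220 × 103/404 = 56.089 V.
P_out = V_A I_A + V_B I_B = 59.356×1.43 + 56.089×4.28 = 84.880 + 240.06 = 324.94 W.
Ideal ⇒ P_in = P_out, so I_p = P_out/V_p = 324.94/220 = 1.48 A.

I_p ≈ 1.48 A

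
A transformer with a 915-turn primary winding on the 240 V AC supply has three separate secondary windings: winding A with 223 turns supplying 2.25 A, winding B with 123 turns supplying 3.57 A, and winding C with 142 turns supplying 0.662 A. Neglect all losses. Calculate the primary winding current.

I_p ≈ 1.13 A

V_A = 240 × 223/915 = 58.492 V; V_B = 240 × 123/915 = 32.262 V; V_C = 240 × 142/915 = 37.246 V.
P_out = V_A I_A + V_B I_B + V_C I_C = 58.492×2.25 + 32.262×3.57 + 37.246×0.662 = 131.61 + 115.18 + 24.657 = 271.44 W.
Ideal ⇒ P_in = P_out, so I_p = P_out/V_p = 271.44/240 = 1.13 A.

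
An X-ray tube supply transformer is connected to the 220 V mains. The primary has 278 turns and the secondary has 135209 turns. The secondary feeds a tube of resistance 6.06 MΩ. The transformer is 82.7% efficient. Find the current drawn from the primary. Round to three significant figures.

V_s = 220 × 135209/278 = 107000 V.
I_s = V_s/R = 107000/(6.06×10^6) = 0.017657 A.
P_out = V_s I_s = 107000 × 0.017657 = 1889.3 W.
P_in = P_out/η = 1889.3/0.827 = 2284.5 W.
I_p = P_in/V_p = 2284.5/220 = 10.4 A.

I_p ≈ 10.4 A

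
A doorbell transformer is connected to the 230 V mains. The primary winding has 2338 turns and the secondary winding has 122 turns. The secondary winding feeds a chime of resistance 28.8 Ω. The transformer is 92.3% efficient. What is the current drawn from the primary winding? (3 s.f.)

I_p ≈ 0.0236 A

V_s = 230 × 122/2338 = 12.002 V.
I_s = V_s/R = 12.002/28.8 = 0.41673 A.
P_out = V_s I_s = 12.002 × 0.41673 = 5.0014 W.
P_in = P_out/η = 5.0014/0.923 = 5.4187 W.
I_p = P_in/V_p = 5.4187/230 = 0.0236 A.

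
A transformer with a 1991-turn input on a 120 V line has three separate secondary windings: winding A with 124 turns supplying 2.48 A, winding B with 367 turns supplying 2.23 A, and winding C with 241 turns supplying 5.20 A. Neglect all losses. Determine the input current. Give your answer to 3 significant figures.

V_A = 120 × 124/1991 = 7.4736 V; V_B = 120 × 367/1991 = 22.120 V; V_C = 120 × 241/1991 = 14.525 V.
P_out = V_A I_A + V_B I_B + V_C I_C = 7.4736×2.48 + 22.120×2.23 + 14.525×5.20 = 18.535 + 49.327 + 75.532 = 143.39 W.
Ideal ⇒ P_in = P_out, so I_in = P_out/V_in = 143.39/120 = 1.19 A.

I_in ≈ 1.19 A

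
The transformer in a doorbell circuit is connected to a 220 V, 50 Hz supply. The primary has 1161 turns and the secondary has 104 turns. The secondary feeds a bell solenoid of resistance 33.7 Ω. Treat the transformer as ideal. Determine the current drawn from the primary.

I_p ≈ 0.0524 A

V_s = V_p × N_s/N_p = 220 × 104/1161 = 19.707 V.
I_s = V_s/R = 19.707/33.7 = 0.58478 A.
For an ideal transformer I_p N_p = I_s N_s, so I_p = 0.58478 × 104/1161 = 0.0524 A.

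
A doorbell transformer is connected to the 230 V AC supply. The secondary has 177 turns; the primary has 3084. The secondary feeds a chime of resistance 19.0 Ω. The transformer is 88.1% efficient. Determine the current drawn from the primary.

I_p ≈ 0.0453 A

V_s = 230 × 177/3084 = 13.200 V.
I_s = V_s/R = 13.200/19.0 = 0.69476 A.
P_out = V_s I_s = 13.200 × 0.69476 = 9.1711 W.
P_in = P_out/η = 9.1711/0.881 = 10.410 W.
I_p = P_in/V_p = 10.410/230 = 0.0453 A.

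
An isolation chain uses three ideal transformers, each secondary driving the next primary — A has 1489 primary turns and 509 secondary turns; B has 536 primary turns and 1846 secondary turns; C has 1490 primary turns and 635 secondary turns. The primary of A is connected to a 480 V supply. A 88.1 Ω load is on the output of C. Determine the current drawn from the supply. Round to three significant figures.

After A: V = 480.00 × 509/1489 = 164.08 V.
After B: V = 164.08 × 1846/536 = 565.11 V.
After C: V = 565.11 × 635/1490 = 240.83 V.
I_load = 240.83/88.1 = 2.7336 A, so P_out = 240.83 × 2.7336 = 658.36 W.
All ideal ⇒ P_in = P_out, so I_supply = 658.36/480 = 1.37 A.

I_supply ≈ 1.37 A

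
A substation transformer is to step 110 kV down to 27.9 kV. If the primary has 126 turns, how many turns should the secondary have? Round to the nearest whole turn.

N_s = 32 turns

N_s/N_p = V_s/V_p, so N_s = 126 × 27900/110000 = 32.0 ≈ 32 turns.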